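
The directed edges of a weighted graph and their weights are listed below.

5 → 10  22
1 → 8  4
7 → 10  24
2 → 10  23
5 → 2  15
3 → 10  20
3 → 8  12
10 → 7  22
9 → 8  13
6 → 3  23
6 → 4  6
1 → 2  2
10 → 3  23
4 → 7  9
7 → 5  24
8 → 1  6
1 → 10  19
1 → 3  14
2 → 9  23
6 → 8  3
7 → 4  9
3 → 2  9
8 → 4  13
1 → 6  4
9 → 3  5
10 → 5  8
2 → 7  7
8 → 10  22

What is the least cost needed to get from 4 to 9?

71

Running Dijkstra from 4:
4: 0
7: 9  (via 4)
5: 33  (via 7)
10: 33  (via 7)
2: 48  (via 5)
3: 56  (via 10)
8: 68  (via 3)
9: 71  (via 2)
Shortest route: 4–7–5–2–9 = 71.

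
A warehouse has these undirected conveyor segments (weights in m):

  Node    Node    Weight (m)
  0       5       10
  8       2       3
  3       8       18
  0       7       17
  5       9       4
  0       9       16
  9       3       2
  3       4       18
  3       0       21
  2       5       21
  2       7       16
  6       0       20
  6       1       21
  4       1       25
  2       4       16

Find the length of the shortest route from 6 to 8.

54 m

Running Dijkstra from 6:
6: 0
0: 20  (via 6)
1: 21  (via 6)
5: 30  (via 0)
9: 34  (via 5)
3: 36  (via 9)
7: 37  (via 0)
4: 46  (via 1)
2: 51  (via 5)
8: 54  (via 3)
Shortest route: 6 → 0 → 5 → 9 → 3 → 8 = 54 m.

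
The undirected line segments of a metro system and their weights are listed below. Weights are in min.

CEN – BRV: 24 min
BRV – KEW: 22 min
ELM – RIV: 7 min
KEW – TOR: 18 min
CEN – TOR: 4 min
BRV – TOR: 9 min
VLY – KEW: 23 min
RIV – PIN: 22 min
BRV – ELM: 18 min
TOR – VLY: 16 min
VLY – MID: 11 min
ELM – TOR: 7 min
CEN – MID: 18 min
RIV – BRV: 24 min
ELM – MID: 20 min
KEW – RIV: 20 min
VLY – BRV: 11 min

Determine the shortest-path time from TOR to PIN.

36 min

Enumerating some paths:
TOR → BRV → RIV → PIN: 9+24+22 = 55
TOR → BRV → ELM → RIV → PIN: 9+18+7+22 = 56
TOR → KEW → RIV → PIN: 18+20+22 = 60
TOR → ELM → RIV → PIN: 7+7+22 = 36
Cheapest is TOR → ELM → RIV → PIN at 36 min.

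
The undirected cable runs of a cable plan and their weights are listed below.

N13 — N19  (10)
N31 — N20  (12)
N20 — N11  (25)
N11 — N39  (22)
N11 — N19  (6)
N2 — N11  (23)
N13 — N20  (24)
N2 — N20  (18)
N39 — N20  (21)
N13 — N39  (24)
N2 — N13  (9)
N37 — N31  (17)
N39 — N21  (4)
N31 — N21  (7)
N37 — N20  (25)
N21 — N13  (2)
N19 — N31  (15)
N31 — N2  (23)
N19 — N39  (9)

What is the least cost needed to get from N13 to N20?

Settle nodes by increasing distance from N13:
N13: 0
N21: 2  (via N13)
N39: 6  (via N21)
N2: 9  (via N13)
N31: 9  (via N21)
N19: 10  (via N13)
N11: 16  (via N19)
N20: 21  (via N31)
Shortest route: N13–N21–N31–N20 = 21.

21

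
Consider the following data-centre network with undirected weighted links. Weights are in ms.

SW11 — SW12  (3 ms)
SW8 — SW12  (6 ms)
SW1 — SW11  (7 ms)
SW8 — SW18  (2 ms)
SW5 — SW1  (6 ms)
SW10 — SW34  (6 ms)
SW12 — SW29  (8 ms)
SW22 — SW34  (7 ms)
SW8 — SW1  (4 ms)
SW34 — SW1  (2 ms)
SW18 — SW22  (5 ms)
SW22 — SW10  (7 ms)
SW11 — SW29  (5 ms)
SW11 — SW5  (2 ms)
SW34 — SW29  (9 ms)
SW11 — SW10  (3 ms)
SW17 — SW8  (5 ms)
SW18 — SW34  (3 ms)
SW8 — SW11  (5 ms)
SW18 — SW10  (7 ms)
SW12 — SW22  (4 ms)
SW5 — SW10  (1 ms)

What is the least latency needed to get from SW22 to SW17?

Settle nodes by increasing distance from SW22:
SW22: 0
SW12: 4  (via SW22)
SW18: 5  (via SW22)
SW8: 7  (via SW18)
SW34: 7  (via SW22)
SW11: 7  (via SW12)
SW10: 7  (via SW22)
SW5: 8  (via SW10)
SW1: 9  (via SW34)
SW17: 12  (via SW8)
Shortest route: SW22–SW18–SW8–SW17 = 12 ms.

12 ms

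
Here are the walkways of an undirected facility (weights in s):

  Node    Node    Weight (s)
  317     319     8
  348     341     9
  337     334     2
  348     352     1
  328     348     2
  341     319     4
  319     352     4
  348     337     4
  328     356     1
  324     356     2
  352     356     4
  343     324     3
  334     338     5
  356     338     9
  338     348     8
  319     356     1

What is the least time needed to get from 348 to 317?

Compare a few routes:
348 → 352 → 356 → 319 → 317: 1+4+1+8 = 14
348 → 328 → 356 → 319 → 317: 2+1+1+8 = 12
348 → 352 → 319 → 317: 1+4+8 = 13
The minimum is 12 s via 348 → 328 → 356 → 319 → 317.

12 s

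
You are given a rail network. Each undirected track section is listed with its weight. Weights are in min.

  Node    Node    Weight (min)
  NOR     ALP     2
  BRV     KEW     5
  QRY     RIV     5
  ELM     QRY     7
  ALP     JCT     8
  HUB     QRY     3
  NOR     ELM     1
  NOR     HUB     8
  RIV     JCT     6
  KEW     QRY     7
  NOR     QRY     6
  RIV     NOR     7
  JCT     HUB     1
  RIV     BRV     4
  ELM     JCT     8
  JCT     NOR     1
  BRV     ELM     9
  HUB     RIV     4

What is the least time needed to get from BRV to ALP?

Compare a few routes:
BRV–ELM–NOR–ALP: 9+1+2 = 12
BRV–RIV–NOR–ALP: 4+7+2 = 13
The minimum is 12 min via BRV–ELM–NOR–ALP.

12 min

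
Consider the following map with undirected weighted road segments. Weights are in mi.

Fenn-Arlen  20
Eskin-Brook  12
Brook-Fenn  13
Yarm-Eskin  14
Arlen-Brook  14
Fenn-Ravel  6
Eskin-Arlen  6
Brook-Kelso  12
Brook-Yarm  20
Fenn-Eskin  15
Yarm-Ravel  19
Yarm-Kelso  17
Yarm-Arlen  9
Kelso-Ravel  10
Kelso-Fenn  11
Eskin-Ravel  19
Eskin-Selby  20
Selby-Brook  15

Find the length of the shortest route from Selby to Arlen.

26 mi

Running Dijkstra from Selby:
Selby: 0
Brook: 15  (via Selby)
Eskin: 20  (via Selby)
Arlen: 26  (via Eskin)
Shortest route: Selby–Eskin–Arlen = 26 mi.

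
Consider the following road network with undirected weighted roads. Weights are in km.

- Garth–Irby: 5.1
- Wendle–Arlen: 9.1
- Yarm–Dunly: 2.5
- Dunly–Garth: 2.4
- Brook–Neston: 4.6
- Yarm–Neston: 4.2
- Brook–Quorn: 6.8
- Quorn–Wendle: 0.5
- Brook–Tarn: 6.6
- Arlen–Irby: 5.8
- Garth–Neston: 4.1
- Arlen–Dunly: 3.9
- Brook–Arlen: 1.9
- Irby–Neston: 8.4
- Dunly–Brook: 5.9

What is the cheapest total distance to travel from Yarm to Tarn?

14.9 km

Enumerating some paths:
Yarm–Neston–Brook–Tarn: 4.2+4.6+6.6 = 15.4
Yarm–Dunly–Brook–Tarn: 2.5+5.9+6.6 = 15
Yarm–Dunly–Arlen–Brook–Tarn: 2.5+3.9+1.9+6.6 = 14.9
Yarm–Dunly–Garth–Neston–Brook–Tarn: 2.5+2.4+4.1+4.6+6.6 = 20.2
The minimum is 14.9 km via Yarm–Dunly–Arlen–Brook–Tarn.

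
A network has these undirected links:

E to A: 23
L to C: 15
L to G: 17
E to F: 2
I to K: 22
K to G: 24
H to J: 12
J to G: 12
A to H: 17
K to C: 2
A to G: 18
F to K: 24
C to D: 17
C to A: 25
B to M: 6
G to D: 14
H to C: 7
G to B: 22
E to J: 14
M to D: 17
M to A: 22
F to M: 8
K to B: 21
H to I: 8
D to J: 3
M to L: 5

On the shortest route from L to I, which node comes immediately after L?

Candidate routes:
L–C–H–I: 15+7+8 = 30
L–C–K–I: 15+2+22 = 39
The minimum is 30 via L–C–H–I.
So from L the first move is to C.

C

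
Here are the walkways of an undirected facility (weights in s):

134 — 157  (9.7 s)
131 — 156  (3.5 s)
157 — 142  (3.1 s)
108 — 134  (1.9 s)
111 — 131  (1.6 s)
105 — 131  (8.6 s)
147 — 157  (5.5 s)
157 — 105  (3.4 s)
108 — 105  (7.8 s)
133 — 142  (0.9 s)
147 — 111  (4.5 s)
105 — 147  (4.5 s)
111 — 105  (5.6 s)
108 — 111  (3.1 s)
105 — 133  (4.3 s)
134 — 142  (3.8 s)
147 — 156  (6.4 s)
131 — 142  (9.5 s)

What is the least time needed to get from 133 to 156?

Settle nodes by increasing distance from 133:
133: 0
142: 0.9  (via 133)
157: 4  (via 142)
105: 4.3  (via 133)
134: 4.7  (via 142)
108: 6.6  (via 134)
147: 8.8  (via 105)
111: 9.7  (via 108)
131: 10.4  (via 142)
156: 13.9  (via 131)
Shortest route: 133 → 142 → 131 → 156 = 13.9 s.

13.9 s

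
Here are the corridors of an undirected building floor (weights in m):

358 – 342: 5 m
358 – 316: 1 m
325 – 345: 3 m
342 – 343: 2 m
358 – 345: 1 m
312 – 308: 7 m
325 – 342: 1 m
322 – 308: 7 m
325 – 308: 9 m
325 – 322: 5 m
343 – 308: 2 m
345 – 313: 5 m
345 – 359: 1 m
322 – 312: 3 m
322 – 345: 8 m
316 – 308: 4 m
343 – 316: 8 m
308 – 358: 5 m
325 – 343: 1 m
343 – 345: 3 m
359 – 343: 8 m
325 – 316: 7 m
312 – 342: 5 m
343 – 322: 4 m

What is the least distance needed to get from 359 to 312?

Shortest distances from 359:
359: 0
345: 1  (via 359)
358: 2  (via 345)
316: 3  (via 358)
325: 4  (via 345)
343: 4  (via 345)
342: 5  (via 325)
313: 6  (via 345)
308: 6  (via 343)
322: 8  (via 343)
312: 10  (via 342)
Shortest route: 359–345–325–342–312 = 10 m.

10 m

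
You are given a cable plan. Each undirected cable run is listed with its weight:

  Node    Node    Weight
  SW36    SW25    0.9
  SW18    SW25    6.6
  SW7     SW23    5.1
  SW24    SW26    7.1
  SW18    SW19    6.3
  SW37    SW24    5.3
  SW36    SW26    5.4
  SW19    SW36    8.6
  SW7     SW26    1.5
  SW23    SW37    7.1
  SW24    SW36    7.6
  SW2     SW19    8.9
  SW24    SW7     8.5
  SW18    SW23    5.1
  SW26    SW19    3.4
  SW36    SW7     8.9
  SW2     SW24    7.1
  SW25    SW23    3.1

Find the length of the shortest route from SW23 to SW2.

Running Dijkstra from SW23:
SW23: 0
SW25: 3.1  (via SW23)
SW36: 4  (via SW25)
SW7: 5.1  (via SW23)
SW18: 5.1  (via SW23)
SW26: 6.6  (via SW7)
SW37: 7.1  (via SW23)
SW19: 10  (via SW26)
SW24: 11.6  (via SW36)
SW2: 18.7  (via SW24)
Shortest route: SW23 → SW25 → SW36 → SW24 → SW2 = 18.7.

18.7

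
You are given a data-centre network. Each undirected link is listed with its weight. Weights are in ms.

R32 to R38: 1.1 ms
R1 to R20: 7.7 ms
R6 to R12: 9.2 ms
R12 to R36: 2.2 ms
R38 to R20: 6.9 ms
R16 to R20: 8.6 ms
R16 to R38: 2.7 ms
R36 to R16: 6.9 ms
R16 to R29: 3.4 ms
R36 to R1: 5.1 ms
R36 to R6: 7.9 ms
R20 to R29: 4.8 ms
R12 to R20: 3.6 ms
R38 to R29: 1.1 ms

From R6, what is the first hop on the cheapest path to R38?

R36

Compare a few routes:
R6 - R12 - R20 - R29 - R38: 9.2+3.6+4.8+1.1 = 18.7
R6 - R36 - R16 - R38: 7.9+6.9+2.7 = 17.5
R6 - R36 - R16 - R29 - R38: 7.9+6.9+3.4+1.1 = 19.3
The minimum is 17.5 ms via R6 - R36 - R16 - R38.
So from R6 the first move is to R36.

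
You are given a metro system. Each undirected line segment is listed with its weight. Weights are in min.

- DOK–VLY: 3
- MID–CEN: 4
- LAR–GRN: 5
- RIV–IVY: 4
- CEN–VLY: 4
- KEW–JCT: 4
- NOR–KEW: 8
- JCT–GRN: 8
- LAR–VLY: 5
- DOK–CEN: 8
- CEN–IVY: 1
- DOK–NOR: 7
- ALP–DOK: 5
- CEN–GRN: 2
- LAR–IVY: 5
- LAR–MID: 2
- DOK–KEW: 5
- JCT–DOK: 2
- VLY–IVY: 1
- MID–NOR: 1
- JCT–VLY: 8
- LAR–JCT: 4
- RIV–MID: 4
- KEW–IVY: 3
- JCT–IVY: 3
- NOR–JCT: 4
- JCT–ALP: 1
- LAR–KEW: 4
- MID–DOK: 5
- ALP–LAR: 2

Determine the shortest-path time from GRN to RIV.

Candidate routes:
GRN–LAR–MID–RIV: 5+2+4 = 11
GRN–CEN–IVY–RIV: 2+1+4 = 7
GRN–CEN–VLY–IVY–RIV: 2+4+1+4 = 11
GRN–CEN–MID–RIV: 2+4+4 = 10
Cheapest is GRN–CEN–IVY–RIV at 7 min.

7 min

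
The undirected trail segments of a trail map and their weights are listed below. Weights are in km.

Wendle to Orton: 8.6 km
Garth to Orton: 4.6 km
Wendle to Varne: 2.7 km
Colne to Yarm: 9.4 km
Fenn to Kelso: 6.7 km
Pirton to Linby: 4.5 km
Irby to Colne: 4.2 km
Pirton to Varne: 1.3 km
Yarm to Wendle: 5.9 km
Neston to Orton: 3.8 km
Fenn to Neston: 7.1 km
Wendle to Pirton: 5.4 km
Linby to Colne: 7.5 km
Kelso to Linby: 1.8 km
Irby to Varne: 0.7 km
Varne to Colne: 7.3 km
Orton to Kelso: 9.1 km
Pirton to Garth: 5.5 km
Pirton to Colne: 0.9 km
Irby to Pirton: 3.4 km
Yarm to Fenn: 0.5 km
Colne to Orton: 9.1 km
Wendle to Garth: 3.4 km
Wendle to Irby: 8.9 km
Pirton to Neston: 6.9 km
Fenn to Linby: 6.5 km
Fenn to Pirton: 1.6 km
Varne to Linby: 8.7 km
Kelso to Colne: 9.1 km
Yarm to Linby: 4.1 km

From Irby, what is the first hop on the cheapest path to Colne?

Varne

Candidate routes:
Irby → Colne: 4.2 = 4.2
Irby → Pirton → Colne: 3.4+0.9 = 4.3
Irby → Varne → Pirton → Colne: 0.7+1.3+0.9 = 2.9
The minimum is 2.9 km via Irby → Varne → Pirton → Colne.
So from Irby the first move is to Varne.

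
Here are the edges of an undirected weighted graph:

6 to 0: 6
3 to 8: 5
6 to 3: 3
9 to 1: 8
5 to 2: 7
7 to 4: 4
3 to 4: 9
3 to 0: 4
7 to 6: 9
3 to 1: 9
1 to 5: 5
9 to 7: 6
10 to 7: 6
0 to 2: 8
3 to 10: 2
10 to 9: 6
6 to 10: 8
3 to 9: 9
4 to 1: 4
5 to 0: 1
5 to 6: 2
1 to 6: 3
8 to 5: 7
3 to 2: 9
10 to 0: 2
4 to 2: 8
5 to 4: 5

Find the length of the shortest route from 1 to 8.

Candidate routes:
1–6–3–8: 3+3+5 = 11
1–3–8: 9+5 = 14
1–5–8: 5+7 = 12
1–6–5–8: 3+2+7 = 12
Cheapest is 1–6–3–8 at 11.

11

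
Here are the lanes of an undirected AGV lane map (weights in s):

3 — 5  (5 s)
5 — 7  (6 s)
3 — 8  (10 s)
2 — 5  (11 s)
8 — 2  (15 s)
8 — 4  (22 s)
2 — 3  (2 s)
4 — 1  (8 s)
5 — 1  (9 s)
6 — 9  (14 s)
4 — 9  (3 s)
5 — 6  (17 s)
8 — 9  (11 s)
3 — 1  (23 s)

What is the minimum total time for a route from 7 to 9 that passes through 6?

Shortest 7→6: 7 → 5 → 6 = 23
Shortest 6→9: 6 → 9 = 14
Total via 6: 23 + 14 = 37 s.

37 s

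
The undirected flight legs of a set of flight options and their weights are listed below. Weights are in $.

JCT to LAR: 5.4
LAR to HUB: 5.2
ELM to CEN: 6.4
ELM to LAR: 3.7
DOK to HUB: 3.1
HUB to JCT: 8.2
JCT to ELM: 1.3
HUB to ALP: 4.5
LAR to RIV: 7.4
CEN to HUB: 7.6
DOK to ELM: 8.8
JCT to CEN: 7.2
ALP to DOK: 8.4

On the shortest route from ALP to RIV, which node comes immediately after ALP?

HUB

Compare a few routes:
ALP → HUB → LAR → RIV: 4.5+5.2+7.4 = 17.1
ALP → DOK → HUB → LAR → RIV: 8.4+3.1+5.2+7.4 = 24.1
The minimum is $17.1 via ALP → HUB → LAR → RIV.
So from ALP the first move is to HUB.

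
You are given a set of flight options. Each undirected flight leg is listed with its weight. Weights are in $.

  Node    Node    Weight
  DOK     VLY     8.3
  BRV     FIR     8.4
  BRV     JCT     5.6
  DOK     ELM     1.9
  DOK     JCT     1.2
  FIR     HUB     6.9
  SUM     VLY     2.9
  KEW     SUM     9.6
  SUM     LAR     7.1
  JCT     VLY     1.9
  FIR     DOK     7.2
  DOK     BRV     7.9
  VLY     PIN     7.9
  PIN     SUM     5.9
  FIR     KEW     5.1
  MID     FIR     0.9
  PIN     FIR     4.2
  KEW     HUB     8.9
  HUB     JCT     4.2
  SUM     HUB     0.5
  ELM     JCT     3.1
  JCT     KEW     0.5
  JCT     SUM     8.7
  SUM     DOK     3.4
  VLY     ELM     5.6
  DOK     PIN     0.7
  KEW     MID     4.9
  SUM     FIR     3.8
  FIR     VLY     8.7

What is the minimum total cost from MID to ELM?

Settle nodes by increasing distance from MID:
MID: 0
FIR: 0.9  (via MID)
SUM: 4.7  (via FIR)
KEW: 4.9  (via MID)
PIN: 5.1  (via FIR)
HUB: 5.2  (via SUM)
JCT: 5.4  (via KEW)
DOK: 5.8  (via PIN)
VLY: 7.3  (via JCT)
ELM: 7.7  (via DOK)
Shortest route: MID → FIR → PIN → DOK → ELM = $7.7.

$7.7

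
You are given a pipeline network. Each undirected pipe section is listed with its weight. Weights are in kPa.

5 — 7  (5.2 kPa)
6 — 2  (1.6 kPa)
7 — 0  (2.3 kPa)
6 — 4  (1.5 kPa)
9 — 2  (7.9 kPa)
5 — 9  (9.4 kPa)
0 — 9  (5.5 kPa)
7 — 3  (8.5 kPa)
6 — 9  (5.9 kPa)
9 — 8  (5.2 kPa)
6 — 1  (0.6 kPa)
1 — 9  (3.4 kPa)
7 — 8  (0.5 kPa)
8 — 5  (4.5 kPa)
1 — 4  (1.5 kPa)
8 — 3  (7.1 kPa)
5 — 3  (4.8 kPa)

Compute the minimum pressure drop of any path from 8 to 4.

10.1 kPa

Settle nodes by increasing distance from 8:
8: 0
7: 0.5  (via 8)
0: 2.8  (via 7)
5: 4.5  (via 8)
9: 5.2  (via 8)
3: 7.1  (via 8)
1: 8.6  (via 9)
6: 9.2  (via 1)
4: 10.1  (via 1)
Shortest route: 8 → 9 → 1 → 4 = 10.1 kPa.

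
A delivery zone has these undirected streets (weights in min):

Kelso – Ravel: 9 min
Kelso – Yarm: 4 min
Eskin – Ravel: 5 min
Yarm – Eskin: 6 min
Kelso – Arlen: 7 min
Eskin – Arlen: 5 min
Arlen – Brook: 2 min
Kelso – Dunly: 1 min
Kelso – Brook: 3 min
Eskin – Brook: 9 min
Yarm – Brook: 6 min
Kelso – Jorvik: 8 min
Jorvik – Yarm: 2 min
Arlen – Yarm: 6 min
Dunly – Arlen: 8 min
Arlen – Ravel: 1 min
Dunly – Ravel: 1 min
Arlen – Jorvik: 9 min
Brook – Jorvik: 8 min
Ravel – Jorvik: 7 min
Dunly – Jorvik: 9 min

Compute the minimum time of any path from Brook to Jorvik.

Shortest distances from Brook:
Brook: 0
Arlen: 2  (via Brook)
Ravel: 3  (via Arlen)
Kelso: 3  (via Brook)
Dunly: 4  (via Ravel)
Yarm: 6  (via Brook)
Eskin: 7  (via Arlen)
Jorvik: 8  (via Brook)
Shortest route: Brook–Jorvik = 8 min.

8 min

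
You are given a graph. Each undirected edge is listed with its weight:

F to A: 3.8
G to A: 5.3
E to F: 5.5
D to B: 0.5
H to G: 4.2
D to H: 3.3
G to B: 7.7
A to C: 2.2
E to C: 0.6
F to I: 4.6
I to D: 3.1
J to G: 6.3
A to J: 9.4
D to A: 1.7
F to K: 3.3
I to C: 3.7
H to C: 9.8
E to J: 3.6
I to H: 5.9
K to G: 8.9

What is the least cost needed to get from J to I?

7.9

Candidate routes:
J - E - C - I: 3.6+0.6+3.7 = 7.9
J - E - F - I: 3.6+5.5+4.6 = 13.7
J - E - C - A - D - I: 3.6+0.6+2.2+1.7+3.1 = 11.2
J - A - D - I: 9.4+1.7+3.1 = 14.2
The minimum is 7.9 via J - E - C - I.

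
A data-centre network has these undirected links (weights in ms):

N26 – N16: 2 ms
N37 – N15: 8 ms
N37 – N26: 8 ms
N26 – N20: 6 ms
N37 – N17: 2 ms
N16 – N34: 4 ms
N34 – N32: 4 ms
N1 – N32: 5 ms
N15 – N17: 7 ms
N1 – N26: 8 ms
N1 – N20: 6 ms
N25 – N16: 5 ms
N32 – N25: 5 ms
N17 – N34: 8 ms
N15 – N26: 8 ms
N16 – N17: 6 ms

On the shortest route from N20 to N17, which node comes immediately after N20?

Candidate routes:
N20 - N26 - N16 - N17: 6+2+6 = 14
N20 - N26 - N16 - N34 - N17: 6+2+4+8 = 20
N20 - N26 - N37 - N17: 6+8+2 = 16
N20 - N26 - N15 - N17: 6+8+7 = 21
The minimum is 14 ms via N20 - N26 - N16 - N17.
So from N20 the first move is to N26.

N26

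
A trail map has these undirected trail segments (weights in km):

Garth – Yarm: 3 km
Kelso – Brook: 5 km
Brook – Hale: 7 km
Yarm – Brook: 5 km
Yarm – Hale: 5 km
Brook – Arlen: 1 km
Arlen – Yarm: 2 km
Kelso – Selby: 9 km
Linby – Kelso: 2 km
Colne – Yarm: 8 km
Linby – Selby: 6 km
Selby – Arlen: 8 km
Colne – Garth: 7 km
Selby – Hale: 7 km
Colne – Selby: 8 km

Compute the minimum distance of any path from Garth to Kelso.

11 km

Settle nodes by increasing distance from Garth:
Garth: 0
Yarm: 3  (via Garth)
Arlen: 5  (via Yarm)
Brook: 6  (via Arlen)
Colne: 7  (via Garth)
Hale: 8  (via Yarm)
Kelso: 11  (via Brook)
Shortest route: Garth → Yarm → Arlen → Brook → Kelso = 11 km.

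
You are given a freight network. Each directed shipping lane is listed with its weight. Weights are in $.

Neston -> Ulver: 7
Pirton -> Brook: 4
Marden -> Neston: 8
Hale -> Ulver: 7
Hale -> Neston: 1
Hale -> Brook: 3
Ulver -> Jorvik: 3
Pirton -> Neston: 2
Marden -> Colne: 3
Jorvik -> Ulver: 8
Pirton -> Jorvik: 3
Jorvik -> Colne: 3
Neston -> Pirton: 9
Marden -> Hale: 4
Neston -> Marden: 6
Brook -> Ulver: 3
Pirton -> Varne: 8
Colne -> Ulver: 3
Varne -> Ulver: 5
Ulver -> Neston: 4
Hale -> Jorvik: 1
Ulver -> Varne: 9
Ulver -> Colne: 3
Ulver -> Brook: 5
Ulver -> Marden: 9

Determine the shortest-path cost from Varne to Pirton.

$18

Settle nodes by increasing distance from Varne:
Varne: 0
Ulver: 5  (via Varne)
Jorvik: 8  (via Ulver)
Colne: 8  (via Ulver)
Neston: 9  (via Ulver)
Brook: 10  (via Ulver)
Marden: 14  (via Ulver)
Hale: 18  (via Marden)
Pirton: 18  (via Neston)
Shortest route: Varne → Ulver → Neston → Pirton = $18.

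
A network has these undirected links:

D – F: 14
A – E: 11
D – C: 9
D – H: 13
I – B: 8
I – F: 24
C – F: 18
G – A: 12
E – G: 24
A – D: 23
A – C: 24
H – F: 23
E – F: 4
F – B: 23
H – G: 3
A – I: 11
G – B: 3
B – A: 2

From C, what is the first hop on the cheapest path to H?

D

Enumerating some paths:
C → D → H: 9+13 = 22
C → A → B → G → H: 24+2+3+3 = 32
C → A → G → H: 24+12+3 = 39
The minimum is 22 via C → D → H.
So from C the first move is to D.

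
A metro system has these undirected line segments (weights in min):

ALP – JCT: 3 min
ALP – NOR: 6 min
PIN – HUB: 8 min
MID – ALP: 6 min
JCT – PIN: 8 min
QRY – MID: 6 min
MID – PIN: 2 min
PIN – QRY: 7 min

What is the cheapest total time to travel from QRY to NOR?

18 min

Candidate routes:
QRY - PIN - MID - ALP - NOR: 7+2+6+6 = 21
QRY - PIN - JCT - ALP - NOR: 7+8+3+6 = 24
QRY - MID - ALP - NOR: 6+6+6 = 18
The minimum is 18 min via QRY - MID - ALP - NOR.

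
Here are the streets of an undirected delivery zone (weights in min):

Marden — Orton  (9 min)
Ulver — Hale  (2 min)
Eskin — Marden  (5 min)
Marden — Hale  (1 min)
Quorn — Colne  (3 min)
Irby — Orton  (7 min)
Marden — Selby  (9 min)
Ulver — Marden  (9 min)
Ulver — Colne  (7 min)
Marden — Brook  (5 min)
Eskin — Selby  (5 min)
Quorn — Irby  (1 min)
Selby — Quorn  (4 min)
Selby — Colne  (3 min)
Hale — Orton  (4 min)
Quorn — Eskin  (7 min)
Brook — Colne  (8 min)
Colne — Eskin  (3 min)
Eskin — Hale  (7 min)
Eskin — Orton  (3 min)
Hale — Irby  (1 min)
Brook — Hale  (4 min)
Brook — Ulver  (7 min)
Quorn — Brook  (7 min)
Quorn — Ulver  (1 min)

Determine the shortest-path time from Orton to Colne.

6 min

Running Dijkstra from Orton:
Orton: 0
Eskin: 3  (via Orton)
Hale: 4  (via Orton)
Marden: 5  (via Hale)
Irby: 5  (via Hale)
Colne: 6  (via Eskin)
Shortest route: Orton–Eskin–Colne = 6 min.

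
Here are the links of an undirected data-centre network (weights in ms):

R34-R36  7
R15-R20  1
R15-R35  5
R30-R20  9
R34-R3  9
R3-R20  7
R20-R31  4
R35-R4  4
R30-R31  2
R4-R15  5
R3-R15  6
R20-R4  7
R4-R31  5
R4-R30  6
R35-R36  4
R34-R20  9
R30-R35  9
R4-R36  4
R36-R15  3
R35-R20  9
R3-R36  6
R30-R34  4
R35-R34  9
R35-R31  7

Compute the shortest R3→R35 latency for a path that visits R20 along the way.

Shortest R3→R20: R3 → R20 = 7
Best R20 to R35: R20 → R15 → R35 costing 6
Total via R20: 7 + 6 = 13 ms.

13 ms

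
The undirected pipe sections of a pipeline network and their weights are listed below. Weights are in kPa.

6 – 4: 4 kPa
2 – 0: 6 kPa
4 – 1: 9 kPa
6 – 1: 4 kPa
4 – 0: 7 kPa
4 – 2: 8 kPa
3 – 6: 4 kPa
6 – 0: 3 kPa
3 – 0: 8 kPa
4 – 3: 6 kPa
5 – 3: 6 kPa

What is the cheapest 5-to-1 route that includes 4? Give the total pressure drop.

Best 5 to 4: 5–3–4 costing 12
Best 4 to 1: 4–6–1 costing 8
Total via 4: 12 + 8 = 20 kPa.

20 kPa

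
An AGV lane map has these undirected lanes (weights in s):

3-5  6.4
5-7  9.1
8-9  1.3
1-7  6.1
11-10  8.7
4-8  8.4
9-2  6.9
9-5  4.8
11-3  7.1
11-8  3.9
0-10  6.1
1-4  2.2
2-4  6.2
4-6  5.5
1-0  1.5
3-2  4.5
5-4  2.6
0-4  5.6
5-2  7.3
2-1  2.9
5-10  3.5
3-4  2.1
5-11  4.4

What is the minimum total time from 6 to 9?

12.9 s

Running Dijkstra from 6:
6: 0
4: 5.5  (via 6)
3: 7.6  (via 4)
1: 7.7  (via 4)
5: 8.1  (via 4)
0: 9.2  (via 1)
2: 10.6  (via 1)
10: 11.6  (via 5)
11: 12.5  (via 5)
9: 12.9  (via 5)
Shortest route: 6–4–5–9 = 12.9 s.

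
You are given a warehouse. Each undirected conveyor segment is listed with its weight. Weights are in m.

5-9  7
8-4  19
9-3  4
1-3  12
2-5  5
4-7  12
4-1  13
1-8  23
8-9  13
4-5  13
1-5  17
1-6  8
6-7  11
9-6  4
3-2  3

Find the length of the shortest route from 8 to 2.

Compare a few routes:
8 → 9 → 5 → 2: 13+7+5 = 25
8 → 4 → 5 → 2: 19+13+5 = 37
8 → 1 → 3 → 2: 23+12+3 = 38
8 → 9 → 3 → 2: 13+4+3 = 20
The minimum is 20 m via 8 → 9 → 3 → 2.

20 m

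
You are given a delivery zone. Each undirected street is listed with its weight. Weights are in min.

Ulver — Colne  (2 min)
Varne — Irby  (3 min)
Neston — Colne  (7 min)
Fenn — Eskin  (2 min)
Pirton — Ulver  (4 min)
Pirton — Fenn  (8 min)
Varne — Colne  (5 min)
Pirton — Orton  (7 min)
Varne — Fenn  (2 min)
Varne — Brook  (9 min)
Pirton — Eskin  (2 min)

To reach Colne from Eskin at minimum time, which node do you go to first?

Pirton

Compare a few routes:
Eskin → Pirton → Ulver → Colne: 2+4+2 = 8
Eskin → Fenn → Varne → Colne: 2+2+5 = 9
Eskin → Fenn → Pirton → Ulver → Colne: 2+8+4+2 = 16
Cheapest is Eskin → Pirton → Ulver → Colne at 8 min.
So from Eskin the first move is to Pirton.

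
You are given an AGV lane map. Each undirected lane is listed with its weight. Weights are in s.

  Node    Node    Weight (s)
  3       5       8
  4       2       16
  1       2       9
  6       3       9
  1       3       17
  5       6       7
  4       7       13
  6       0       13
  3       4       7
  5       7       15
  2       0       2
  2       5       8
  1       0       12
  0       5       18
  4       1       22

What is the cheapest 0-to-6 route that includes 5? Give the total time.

Best 0 to 5: 0–2–5 costing 10
Best 5 to 6: 5–6 costing 7
Total via 5: 10 + 7 = 17 s.

17 s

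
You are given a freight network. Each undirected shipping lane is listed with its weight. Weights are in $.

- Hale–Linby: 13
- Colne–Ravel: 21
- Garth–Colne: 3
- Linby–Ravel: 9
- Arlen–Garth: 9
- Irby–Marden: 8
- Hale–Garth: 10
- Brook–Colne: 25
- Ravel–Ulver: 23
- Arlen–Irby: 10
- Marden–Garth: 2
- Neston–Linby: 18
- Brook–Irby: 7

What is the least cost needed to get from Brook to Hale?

Enumerating some paths:
Brook–Irby–Arlen–Garth–Hale: 7+10+9+10 = 36
Brook–Irby–Marden–Garth–Colne–Ravel–Linby–Hale: 7+8+2+3+21+9+13 = 63
Brook–Colne–Garth–Hale: 25+3+10 = 38
Brook–Irby–Marden–Garth–Hale: 7+8+2+10 = 27
The minimum is $27 via Brook–Irby–Marden–Garth–Hale.

$27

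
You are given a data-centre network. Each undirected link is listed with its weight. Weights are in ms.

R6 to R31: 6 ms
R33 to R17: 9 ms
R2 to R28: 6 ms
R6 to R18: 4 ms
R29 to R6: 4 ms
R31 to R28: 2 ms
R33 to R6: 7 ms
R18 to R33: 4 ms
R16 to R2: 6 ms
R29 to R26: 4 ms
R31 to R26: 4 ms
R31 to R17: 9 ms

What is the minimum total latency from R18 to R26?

12 ms

Enumerating some paths:
R18 → R33 → R6 → R31 → R26: 4+7+6+4 = 21
R18 → R33 → R6 → R29 → R26: 4+7+4+4 = 19
R18 → R6 → R29 → R26: 4+4+4 = 12
R18 → R6 → R31 → R26: 4+6+4 = 14
Cheapest is R18 → R6 → R29 → R26 at 12 ms.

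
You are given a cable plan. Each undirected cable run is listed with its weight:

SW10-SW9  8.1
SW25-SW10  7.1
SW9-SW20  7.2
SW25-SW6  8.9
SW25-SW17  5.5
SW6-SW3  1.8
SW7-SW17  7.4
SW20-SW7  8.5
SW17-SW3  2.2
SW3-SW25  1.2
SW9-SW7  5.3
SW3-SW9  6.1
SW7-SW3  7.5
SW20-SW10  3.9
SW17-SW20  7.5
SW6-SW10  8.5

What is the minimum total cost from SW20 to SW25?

Candidate routes:
SW20 - SW17 - SW25: 7.5+5.5 = 13
SW20 - SW10 - SW25: 3.9+7.1 = 11
SW20 - SW17 - SW3 - SW25: 7.5+2.2+1.2 = 10.9
SW20 - SW9 - SW3 - SW25: 7.2+6.1+1.2 = 14.5
Cheapest is SW20 - SW17 - SW3 - SW25 at 10.9.

10.9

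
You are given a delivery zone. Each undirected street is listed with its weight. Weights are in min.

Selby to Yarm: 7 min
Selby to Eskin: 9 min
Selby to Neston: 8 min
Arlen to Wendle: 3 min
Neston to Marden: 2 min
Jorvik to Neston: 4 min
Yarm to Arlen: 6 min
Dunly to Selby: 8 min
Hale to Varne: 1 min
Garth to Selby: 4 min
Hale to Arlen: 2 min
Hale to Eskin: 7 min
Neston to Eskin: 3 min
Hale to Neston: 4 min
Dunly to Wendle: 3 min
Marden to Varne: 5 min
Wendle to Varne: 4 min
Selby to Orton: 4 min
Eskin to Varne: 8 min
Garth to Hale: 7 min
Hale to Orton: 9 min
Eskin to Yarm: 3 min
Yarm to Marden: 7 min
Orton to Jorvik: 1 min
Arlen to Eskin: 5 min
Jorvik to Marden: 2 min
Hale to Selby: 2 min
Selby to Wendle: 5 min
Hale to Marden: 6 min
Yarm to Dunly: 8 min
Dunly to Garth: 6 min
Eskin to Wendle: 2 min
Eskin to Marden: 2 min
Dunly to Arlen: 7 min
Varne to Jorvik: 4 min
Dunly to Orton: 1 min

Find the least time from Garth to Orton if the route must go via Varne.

Shortest Garth→Varne: Garth–Selby–Hale–Varne = 7
Shortest Varne→Orton: Varne–Jorvik–Orton = 5
Total via Varne: 7 + 5 = 12 min.

12 min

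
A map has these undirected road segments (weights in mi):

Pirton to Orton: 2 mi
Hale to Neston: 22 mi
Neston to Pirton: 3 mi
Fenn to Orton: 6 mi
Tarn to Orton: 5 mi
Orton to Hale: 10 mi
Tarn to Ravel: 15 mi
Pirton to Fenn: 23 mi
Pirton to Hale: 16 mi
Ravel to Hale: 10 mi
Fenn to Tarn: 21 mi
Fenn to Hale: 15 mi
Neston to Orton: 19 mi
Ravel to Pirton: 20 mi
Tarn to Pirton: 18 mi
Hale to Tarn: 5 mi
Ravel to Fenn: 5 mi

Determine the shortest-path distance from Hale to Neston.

15 mi

Candidate routes:
Hale–Pirton–Neston: 16+3 = 19
Hale–Neston: 22 = 22
Hale–Fenn–Orton–Pirton–Neston: 15+6+2+3 = 26
Hale–Orton–Pirton–Neston: 10+2+3 = 15
Cheapest is Hale–Orton–Pirton–Neston at 15 mi.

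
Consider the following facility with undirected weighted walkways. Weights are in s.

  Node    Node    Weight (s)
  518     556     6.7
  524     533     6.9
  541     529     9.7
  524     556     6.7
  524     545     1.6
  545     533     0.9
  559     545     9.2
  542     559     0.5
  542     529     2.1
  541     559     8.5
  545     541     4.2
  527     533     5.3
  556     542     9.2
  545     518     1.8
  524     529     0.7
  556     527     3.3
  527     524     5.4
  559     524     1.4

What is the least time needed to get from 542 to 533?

4.4 s

Enumerating some paths:
542 - 559 - 524 - 533: 0.5+1.4+6.9 = 8.8
542 - 529 - 524 - 545 - 533: 2.1+0.7+1.6+0.9 = 5.3
542 - 559 - 524 - 545 - 533: 0.5+1.4+1.6+0.9 = 4.4
542 - 529 - 524 - 533: 2.1+0.7+6.9 = 9.7
The minimum is 4.4 s via 542 - 559 - 524 - 545 - 533.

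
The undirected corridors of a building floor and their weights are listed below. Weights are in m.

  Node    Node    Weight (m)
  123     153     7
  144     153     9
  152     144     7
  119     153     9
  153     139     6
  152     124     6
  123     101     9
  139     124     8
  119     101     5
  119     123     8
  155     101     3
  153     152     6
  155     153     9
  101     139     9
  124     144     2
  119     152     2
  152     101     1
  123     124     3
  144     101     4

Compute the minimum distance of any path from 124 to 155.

9 m

Compare a few routes:
124–144–101–155: 2+4+3 = 9
124–152–101–155: 6+1+3 = 10
The minimum is 9 m via 124–144–101–155.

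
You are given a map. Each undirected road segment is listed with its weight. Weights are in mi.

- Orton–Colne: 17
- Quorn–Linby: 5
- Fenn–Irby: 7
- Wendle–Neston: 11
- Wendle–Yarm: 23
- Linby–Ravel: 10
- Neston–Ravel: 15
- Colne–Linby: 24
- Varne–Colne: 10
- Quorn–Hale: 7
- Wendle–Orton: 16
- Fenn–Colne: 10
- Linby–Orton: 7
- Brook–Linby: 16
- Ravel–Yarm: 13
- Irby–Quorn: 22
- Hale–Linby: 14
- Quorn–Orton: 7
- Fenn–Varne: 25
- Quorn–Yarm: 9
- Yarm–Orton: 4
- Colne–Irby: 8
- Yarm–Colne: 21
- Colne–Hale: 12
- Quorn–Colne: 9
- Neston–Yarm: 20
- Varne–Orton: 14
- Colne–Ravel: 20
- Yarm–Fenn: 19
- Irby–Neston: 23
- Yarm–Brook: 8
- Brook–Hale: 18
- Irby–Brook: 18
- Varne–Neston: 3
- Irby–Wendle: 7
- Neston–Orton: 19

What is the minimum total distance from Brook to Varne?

Compare a few routes:
Brook - Yarm - Neston - Varne: 8+20+3 = 31
Brook - Yarm - Orton - Varne: 8+4+14 = 26
Cheapest is Brook - Yarm - Orton - Varne at 26 mi.

26 mi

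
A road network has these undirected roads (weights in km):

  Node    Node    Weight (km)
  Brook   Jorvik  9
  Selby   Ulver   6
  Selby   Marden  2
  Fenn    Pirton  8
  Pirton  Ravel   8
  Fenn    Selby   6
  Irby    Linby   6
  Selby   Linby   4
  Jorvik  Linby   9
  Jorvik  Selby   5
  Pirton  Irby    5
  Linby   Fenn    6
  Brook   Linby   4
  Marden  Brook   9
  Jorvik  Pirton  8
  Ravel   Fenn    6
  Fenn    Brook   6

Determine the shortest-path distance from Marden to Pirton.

Settle nodes by increasing distance from Marden:
Marden: 0
Selby: 2  (via Marden)
Linby: 6  (via Selby)
Jorvik: 7  (via Selby)
Ulver: 8  (via Selby)
Fenn: 8  (via Selby)
Brook: 9  (via Marden)
Irby: 12  (via Linby)
Ravel: 14  (via Fenn)
Pirton: 15  (via Jorvik)
Shortest route: Marden–Selby–Jorvik–Pirton = 15 km.

15 km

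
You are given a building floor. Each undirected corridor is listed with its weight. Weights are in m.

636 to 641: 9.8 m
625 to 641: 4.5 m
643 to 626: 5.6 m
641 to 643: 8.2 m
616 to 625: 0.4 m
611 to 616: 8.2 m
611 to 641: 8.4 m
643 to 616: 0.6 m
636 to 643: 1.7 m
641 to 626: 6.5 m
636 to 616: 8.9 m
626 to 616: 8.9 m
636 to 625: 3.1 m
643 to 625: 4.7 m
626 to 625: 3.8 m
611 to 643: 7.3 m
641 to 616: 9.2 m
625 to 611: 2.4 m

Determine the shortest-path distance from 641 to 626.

6.5 m

Shortest distances from 641:
641: 0
625: 4.5  (via 641)
616: 4.9  (via 625)
643: 5.5  (via 616)
626: 6.5  (via 641)
Shortest route: 641–626 = 6.5 m.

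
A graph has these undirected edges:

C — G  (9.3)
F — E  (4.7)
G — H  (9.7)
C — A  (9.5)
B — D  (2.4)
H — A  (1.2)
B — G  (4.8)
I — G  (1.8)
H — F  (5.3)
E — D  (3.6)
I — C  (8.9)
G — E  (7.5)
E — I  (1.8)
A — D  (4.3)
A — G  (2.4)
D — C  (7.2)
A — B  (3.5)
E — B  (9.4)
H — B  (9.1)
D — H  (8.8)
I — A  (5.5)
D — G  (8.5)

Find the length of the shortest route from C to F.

15.4

Settle nodes by increasing distance from C:
C: 0
D: 7.2  (via C)
I: 8.9  (via C)
G: 9.3  (via C)
A: 9.5  (via C)
B: 9.6  (via D)
E: 10.7  (via I)
H: 10.7  (via A)
F: 15.4  (via E)
Shortest route: C → I → E → F = 15.4.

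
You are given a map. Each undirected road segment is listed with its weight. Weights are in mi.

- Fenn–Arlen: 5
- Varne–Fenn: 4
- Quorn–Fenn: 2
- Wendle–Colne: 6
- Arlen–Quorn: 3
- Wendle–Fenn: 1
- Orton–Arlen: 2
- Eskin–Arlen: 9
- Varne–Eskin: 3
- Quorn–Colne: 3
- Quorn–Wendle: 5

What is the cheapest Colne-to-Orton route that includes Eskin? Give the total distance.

23 mi

Shortest Colne→Eskin: Colne → Quorn → Fenn → Varne → Eskin = 12
Best Eskin to Orton: Eskin → Arlen → Orton costing 11
Total via Eskin: 12 + 11 = 23 mi.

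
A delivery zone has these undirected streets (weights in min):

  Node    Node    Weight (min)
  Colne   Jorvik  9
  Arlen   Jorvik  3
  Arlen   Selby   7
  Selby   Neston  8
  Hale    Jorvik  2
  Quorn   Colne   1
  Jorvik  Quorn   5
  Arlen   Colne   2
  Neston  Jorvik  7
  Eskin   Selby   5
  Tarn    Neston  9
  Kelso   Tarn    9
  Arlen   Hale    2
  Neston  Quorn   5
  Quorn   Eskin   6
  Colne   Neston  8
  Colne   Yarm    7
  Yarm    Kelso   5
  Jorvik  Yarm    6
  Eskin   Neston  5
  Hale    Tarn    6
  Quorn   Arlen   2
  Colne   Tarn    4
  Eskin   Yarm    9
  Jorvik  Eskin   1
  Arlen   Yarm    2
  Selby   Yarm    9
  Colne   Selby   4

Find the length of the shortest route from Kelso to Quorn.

9 min

Settle nodes by increasing distance from Kelso:
Kelso: 0
Yarm: 5  (via Kelso)
Arlen: 7  (via Yarm)
Tarn: 9  (via Kelso)
Quorn: 9  (via Arlen)
Shortest route: Kelso–Yarm–Arlen–Quorn = 9 min.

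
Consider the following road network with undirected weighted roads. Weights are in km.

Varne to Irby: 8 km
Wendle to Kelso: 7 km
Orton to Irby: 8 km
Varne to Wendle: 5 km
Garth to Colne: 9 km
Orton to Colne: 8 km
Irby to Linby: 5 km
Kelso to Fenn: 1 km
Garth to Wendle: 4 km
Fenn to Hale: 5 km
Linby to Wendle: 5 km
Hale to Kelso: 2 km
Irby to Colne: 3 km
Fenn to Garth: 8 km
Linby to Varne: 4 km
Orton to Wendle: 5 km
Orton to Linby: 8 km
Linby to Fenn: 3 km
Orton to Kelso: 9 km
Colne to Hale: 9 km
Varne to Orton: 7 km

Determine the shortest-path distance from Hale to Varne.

10 km

Compare a few routes:
Hale → Fenn → Linby → Varne: 5+3+4 = 12
Hale → Kelso → Wendle → Varne: 2+7+5 = 14
Hale → Kelso → Fenn → Linby → Varne: 2+1+3+4 = 10
The minimum is 10 km via Hale → Kelso → Fenn → Linby → Varne.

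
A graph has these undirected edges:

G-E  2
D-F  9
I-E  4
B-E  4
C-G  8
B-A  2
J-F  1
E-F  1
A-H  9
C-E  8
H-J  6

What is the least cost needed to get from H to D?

Enumerating some paths:
H–J–F–D: 6+1+9 = 16
H–A–B–E–F–D: 9+2+4+1+9 = 25
Cheapest is H–J–F–D at 16.

16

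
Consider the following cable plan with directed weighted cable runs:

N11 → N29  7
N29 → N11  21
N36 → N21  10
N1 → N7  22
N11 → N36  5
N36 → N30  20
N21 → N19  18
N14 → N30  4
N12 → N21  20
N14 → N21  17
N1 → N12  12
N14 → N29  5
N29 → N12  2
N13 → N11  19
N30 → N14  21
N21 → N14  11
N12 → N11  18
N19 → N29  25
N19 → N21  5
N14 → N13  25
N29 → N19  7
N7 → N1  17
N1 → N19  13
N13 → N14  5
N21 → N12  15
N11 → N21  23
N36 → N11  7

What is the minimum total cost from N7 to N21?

Compare a few routes:
N7–N1–N12–N11–N29–N19–N21: 17+12+18+7+7+5 = 66
N7–N1–N12–N11–N36–N21: 17+12+18+5+10 = 62
N7–N1–N19–N21: 17+13+5 = 35
N7–N1–N12–N21: 17+12+20 = 49
Cheapest is N7–N1–N19–N21 at 35.

35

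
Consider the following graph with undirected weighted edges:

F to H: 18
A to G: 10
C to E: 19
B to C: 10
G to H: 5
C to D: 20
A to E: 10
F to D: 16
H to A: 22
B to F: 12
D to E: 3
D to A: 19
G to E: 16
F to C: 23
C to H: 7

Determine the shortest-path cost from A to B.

32

Shortest distances from A:
A: 0
E: 10  (via A)
G: 10  (via A)
D: 13  (via E)
H: 15  (via G)
C: 22  (via H)
F: 29  (via D)
B: 32  (via C)
Shortest route: A → G → H → C → B = 32.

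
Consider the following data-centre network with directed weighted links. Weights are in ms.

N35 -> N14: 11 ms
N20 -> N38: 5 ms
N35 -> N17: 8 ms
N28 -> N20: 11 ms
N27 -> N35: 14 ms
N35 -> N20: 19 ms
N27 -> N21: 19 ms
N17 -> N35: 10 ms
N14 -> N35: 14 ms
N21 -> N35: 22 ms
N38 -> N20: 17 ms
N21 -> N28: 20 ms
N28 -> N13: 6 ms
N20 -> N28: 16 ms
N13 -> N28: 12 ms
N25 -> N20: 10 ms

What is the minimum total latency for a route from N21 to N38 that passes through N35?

46 ms

Shortest N21→N35: N21 → N35 = 22
Shortest N35→N38: N35 → N20 → N38 = 24
Total via N35: 22 + 24 = 46 ms.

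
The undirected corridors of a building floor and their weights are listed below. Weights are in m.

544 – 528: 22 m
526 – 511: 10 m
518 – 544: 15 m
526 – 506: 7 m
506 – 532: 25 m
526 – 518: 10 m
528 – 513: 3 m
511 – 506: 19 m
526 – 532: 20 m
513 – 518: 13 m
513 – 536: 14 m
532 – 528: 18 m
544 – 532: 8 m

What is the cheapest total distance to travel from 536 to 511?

Candidate routes:
536 - 513 - 518 - 526 - 511: 14+13+10+10 = 47
536 - 513 - 518 - 526 - 506 - 511: 14+13+10+7+19 = 63
The minimum is 47 m via 536 - 513 - 518 - 526 - 511.

47 m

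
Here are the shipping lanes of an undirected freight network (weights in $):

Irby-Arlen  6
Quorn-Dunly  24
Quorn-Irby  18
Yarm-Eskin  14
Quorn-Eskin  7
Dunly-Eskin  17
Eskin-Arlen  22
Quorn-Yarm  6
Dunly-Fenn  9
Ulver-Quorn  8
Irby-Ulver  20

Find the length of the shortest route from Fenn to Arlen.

$48

Compare a few routes:
Fenn–Dunly–Quorn–Irby–Arlen: 9+24+18+6 = 57
Fenn–Dunly–Eskin–Arlen: 9+17+22 = 48
The minimum is $48 via Fenn–Dunly–Eskin–Arlen.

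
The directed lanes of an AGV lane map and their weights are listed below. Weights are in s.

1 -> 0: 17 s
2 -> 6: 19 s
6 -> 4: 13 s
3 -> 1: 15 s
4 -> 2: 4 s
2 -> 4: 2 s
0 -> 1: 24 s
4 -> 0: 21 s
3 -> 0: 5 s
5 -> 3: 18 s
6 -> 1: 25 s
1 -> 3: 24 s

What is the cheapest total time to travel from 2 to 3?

68 s

Shortest distances from 2:
2: 0
4: 2  (via 2)
6: 19  (via 2)
0: 23  (via 4)
1: 44  (via 6)
3: 68  (via 1)
Shortest route: 2 → 6 → 1 → 3 = 68 s.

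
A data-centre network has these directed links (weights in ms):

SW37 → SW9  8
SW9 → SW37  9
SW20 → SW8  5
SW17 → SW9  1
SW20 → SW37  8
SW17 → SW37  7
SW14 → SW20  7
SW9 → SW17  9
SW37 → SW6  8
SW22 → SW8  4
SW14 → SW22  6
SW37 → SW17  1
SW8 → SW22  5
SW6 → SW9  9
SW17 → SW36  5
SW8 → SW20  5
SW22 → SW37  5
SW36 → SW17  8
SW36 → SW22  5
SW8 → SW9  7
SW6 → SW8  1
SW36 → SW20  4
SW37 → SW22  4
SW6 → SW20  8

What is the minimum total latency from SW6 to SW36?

Candidate routes:
SW6 → SW8 → SW22 → SW37 → SW17 → SW36: 1+5+5+1+5 = 17
SW6 → SW8 → SW20 → SW37 → SW17 → SW36: 1+5+8+1+5 = 20
SW6 → SW8 → SW9 → SW17 → SW36: 1+7+9+5 = 22
The minimum is 17 ms via SW6 → SW8 → SW22 → SW37 → SW17 → SW36.

17 ms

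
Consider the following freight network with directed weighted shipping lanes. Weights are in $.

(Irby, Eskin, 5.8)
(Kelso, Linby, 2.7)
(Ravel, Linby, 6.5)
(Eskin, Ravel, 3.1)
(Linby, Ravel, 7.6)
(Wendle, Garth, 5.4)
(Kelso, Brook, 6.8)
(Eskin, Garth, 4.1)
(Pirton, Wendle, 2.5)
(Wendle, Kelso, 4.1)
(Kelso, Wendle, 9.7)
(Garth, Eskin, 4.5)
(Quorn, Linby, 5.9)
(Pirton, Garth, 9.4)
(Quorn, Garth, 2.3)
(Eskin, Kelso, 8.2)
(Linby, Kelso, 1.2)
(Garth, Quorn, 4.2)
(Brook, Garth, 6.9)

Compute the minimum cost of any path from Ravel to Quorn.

$25.6

Settle nodes by increasing distance from Ravel:
Ravel: 0
Linby: 6.5  (via Ravel)
Kelso: 7.7  (via Linby)
Brook: 14.5  (via Kelso)
Wendle: 17.4  (via Kelso)
Garth: 21.4  (via Brook)
Quorn: 25.6  (via Garth)
Shortest route: Ravel → Linby → Kelso → Brook → Garth → Quorn = $25.6.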